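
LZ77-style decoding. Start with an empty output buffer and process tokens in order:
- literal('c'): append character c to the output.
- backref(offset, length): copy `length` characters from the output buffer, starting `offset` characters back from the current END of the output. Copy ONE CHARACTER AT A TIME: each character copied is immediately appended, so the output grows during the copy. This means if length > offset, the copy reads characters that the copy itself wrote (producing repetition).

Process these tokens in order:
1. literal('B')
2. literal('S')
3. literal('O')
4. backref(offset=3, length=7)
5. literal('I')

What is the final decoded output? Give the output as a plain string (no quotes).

Answer: BSOBSOBSOBI

Derivation:
Token 1: literal('B'). Output: "B"
Token 2: literal('S'). Output: "BS"
Token 3: literal('O'). Output: "BSO"
Token 4: backref(off=3, len=7) (overlapping!). Copied 'BSOBSOB' from pos 0. Output: "BSOBSOBSOB"
Token 5: literal('I'). Output: "BSOBSOBSOBI"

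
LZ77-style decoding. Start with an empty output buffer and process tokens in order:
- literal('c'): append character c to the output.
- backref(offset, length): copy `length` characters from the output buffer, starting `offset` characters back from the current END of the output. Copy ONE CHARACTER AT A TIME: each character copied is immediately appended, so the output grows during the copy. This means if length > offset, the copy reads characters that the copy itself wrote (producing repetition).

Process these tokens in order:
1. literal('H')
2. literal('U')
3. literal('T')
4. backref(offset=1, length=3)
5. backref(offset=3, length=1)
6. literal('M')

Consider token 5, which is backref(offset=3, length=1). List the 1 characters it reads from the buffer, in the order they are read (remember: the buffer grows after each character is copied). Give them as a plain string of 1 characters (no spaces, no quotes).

Token 1: literal('H'). Output: "H"
Token 2: literal('U'). Output: "HU"
Token 3: literal('T'). Output: "HUT"
Token 4: backref(off=1, len=3) (overlapping!). Copied 'TTT' from pos 2. Output: "HUTTTT"
Token 5: backref(off=3, len=1). Buffer before: "HUTTTT" (len 6)
  byte 1: read out[3]='T', append. Buffer now: "HUTTTTT"

Answer: T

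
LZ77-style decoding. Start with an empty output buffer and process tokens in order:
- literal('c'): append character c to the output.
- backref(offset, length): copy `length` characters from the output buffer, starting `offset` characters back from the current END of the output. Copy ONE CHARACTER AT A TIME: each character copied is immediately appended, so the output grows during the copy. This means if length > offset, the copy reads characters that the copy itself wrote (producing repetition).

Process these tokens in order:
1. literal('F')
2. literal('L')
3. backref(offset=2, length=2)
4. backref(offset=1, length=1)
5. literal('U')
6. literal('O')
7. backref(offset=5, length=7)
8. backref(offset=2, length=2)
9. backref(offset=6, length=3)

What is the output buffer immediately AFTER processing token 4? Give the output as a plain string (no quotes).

Token 1: literal('F'). Output: "F"
Token 2: literal('L'). Output: "FL"
Token 3: backref(off=2, len=2). Copied 'FL' from pos 0. Output: "FLFL"
Token 4: backref(off=1, len=1). Copied 'L' from pos 3. Output: "FLFLL"

Answer: FLFLL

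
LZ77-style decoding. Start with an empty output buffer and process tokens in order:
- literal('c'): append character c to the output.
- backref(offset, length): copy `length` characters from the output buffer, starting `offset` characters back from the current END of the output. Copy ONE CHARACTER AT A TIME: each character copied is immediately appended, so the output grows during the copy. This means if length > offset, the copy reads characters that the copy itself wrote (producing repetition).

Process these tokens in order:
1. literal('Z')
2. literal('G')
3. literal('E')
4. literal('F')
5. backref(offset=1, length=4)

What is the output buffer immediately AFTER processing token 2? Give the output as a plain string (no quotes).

Token 1: literal('Z'). Output: "Z"
Token 2: literal('G'). Output: "ZG"

Answer: ZG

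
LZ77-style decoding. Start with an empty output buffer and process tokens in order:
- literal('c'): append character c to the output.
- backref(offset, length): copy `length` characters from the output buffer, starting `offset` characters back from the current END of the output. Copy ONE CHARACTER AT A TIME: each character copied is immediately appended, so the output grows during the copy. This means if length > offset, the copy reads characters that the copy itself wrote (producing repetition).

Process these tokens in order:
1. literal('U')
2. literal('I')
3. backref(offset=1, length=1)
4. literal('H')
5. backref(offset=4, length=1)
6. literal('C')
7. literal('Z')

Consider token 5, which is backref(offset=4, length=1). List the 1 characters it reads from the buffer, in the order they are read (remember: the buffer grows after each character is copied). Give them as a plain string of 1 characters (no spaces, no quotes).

Answer: U

Derivation:
Token 1: literal('U'). Output: "U"
Token 2: literal('I'). Output: "UI"
Token 3: backref(off=1, len=1). Copied 'I' from pos 1. Output: "UII"
Token 4: literal('H'). Output: "UIIH"
Token 5: backref(off=4, len=1). Buffer before: "UIIH" (len 4)
  byte 1: read out[0]='U', append. Buffer now: "UIIHU"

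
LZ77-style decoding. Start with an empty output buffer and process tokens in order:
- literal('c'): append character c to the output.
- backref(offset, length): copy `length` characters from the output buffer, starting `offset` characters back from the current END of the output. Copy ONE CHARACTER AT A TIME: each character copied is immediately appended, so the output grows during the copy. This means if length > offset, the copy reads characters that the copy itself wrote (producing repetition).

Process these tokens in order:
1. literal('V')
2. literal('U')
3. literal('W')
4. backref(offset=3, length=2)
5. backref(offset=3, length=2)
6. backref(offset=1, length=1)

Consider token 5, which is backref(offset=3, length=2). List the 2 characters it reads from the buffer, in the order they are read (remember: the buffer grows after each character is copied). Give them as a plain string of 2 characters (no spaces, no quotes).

Answer: WV

Derivation:
Token 1: literal('V'). Output: "V"
Token 2: literal('U'). Output: "VU"
Token 3: literal('W'). Output: "VUW"
Token 4: backref(off=3, len=2). Copied 'VU' from pos 0. Output: "VUWVU"
Token 5: backref(off=3, len=2). Buffer before: "VUWVU" (len 5)
  byte 1: read out[2]='W', append. Buffer now: "VUWVUW"
  byte 2: read out[3]='V', append. Buffer now: "VUWVUWV"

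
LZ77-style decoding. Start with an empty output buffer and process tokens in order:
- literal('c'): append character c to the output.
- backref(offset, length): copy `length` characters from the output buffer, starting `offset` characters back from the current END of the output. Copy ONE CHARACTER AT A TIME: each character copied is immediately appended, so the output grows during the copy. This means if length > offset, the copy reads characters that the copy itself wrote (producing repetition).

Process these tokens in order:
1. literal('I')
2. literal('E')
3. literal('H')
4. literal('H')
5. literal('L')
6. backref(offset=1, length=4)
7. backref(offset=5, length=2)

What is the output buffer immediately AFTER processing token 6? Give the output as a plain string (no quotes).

Answer: IEHHLLLLL

Derivation:
Token 1: literal('I'). Output: "I"
Token 2: literal('E'). Output: "IE"
Token 3: literal('H'). Output: "IEH"
Token 4: literal('H'). Output: "IEHH"
Token 5: literal('L'). Output: "IEHHL"
Token 6: backref(off=1, len=4) (overlapping!). Copied 'LLLL' from pos 4. Output: "IEHHLLLLL"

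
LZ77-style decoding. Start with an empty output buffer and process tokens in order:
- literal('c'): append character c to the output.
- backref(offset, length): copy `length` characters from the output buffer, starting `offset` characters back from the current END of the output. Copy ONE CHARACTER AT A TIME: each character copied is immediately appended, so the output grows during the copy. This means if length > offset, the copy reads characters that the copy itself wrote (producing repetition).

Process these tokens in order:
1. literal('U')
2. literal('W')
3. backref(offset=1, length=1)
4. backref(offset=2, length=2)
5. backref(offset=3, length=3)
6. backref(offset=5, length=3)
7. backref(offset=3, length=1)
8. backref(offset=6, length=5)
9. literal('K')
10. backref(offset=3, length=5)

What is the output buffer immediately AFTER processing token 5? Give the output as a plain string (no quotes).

Answer: UWWWWWWW

Derivation:
Token 1: literal('U'). Output: "U"
Token 2: literal('W'). Output: "UW"
Token 3: backref(off=1, len=1). Copied 'W' from pos 1. Output: "UWW"
Token 4: backref(off=2, len=2). Copied 'WW' from pos 1. Output: "UWWWW"
Token 5: backref(off=3, len=3). Copied 'WWW' from pos 2. Output: "UWWWWWWW"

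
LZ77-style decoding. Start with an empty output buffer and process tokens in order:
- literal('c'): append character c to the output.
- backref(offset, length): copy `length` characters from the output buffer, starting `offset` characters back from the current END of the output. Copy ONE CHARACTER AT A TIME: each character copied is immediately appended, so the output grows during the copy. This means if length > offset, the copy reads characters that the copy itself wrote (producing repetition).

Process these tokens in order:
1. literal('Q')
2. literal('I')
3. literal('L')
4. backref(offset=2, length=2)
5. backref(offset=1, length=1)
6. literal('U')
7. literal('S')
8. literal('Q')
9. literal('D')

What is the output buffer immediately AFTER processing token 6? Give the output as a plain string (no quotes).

Answer: QILILLU

Derivation:
Token 1: literal('Q'). Output: "Q"
Token 2: literal('I'). Output: "QI"
Token 3: literal('L'). Output: "QIL"
Token 4: backref(off=2, len=2). Copied 'IL' from pos 1. Output: "QILIL"
Token 5: backref(off=1, len=1). Copied 'L' from pos 4. Output: "QILILL"
Token 6: literal('U'). Output: "QILILLU"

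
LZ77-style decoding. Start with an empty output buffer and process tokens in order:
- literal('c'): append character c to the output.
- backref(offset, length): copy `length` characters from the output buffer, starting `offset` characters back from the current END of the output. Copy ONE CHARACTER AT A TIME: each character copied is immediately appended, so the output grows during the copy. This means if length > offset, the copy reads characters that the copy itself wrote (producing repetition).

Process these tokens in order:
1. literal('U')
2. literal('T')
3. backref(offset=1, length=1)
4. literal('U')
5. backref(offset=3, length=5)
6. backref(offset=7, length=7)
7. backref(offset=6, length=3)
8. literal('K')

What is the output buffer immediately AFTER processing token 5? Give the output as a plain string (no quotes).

Token 1: literal('U'). Output: "U"
Token 2: literal('T'). Output: "UT"
Token 3: backref(off=1, len=1). Copied 'T' from pos 1. Output: "UTT"
Token 4: literal('U'). Output: "UTTU"
Token 5: backref(off=3, len=5) (overlapping!). Copied 'TTUTT' from pos 1. Output: "UTTUTTUTT"

Answer: UTTUTTUTT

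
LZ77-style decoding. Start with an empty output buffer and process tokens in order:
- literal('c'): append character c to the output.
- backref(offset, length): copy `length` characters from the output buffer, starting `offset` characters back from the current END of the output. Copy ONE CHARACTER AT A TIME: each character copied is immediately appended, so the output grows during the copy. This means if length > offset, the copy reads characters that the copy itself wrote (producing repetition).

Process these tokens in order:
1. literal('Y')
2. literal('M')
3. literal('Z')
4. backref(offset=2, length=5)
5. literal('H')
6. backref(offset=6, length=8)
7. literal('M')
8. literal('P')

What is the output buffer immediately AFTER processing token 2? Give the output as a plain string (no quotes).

Answer: YM

Derivation:
Token 1: literal('Y'). Output: "Y"
Token 2: literal('M'). Output: "YM"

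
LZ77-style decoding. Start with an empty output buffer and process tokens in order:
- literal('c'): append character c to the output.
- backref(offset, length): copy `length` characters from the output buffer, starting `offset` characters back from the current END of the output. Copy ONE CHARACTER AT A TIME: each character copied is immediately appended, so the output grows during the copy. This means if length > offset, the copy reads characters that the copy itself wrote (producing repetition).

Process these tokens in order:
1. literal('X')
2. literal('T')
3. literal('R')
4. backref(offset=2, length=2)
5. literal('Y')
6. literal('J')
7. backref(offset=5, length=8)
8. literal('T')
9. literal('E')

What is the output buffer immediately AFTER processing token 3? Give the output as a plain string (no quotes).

Answer: XTR

Derivation:
Token 1: literal('X'). Output: "X"
Token 2: literal('T'). Output: "XT"
Token 3: literal('R'). Output: "XTR"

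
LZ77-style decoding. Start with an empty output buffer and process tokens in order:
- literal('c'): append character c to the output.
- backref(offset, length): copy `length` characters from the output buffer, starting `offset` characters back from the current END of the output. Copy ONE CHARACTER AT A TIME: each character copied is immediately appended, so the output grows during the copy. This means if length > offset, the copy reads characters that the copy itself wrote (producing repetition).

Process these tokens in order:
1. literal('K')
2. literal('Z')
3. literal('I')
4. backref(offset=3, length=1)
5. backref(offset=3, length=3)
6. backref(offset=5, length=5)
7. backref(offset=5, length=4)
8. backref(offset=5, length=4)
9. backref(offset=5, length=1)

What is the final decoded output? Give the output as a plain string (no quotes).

Answer: KZIKZIKIKZIKIKZIKIKZI

Derivation:
Token 1: literal('K'). Output: "K"
Token 2: literal('Z'). Output: "KZ"
Token 3: literal('I'). Output: "KZI"
Token 4: backref(off=3, len=1). Copied 'K' from pos 0. Output: "KZIK"
Token 5: backref(off=3, len=3). Copied 'ZIK' from pos 1. Output: "KZIKZIK"
Token 6: backref(off=5, len=5). Copied 'IKZIK' from pos 2. Output: "KZIKZIKIKZIK"
Token 7: backref(off=5, len=4). Copied 'IKZI' from pos 7. Output: "KZIKZIKIKZIKIKZI"
Token 8: backref(off=5, len=4). Copied 'KIKZ' from pos 11. Output: "KZIKZIKIKZIKIKZIKIKZ"
Token 9: backref(off=5, len=1). Copied 'I' from pos 15. Output: "KZIKZIKIKZIKIKZIKIKZI"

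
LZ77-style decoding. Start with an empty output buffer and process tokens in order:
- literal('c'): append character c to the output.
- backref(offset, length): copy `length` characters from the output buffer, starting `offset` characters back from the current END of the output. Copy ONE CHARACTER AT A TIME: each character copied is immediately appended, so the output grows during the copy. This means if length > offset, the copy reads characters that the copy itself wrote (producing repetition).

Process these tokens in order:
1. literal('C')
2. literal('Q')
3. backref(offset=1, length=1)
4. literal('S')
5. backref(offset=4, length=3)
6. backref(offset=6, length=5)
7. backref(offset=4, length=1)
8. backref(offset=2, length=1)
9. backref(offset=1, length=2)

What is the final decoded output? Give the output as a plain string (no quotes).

Answer: CQQSCQQQQSCQQQQQ

Derivation:
Token 1: literal('C'). Output: "C"
Token 2: literal('Q'). Output: "CQ"
Token 3: backref(off=1, len=1). Copied 'Q' from pos 1. Output: "CQQ"
Token 4: literal('S'). Output: "CQQS"
Token 5: backref(off=4, len=3). Copied 'CQQ' from pos 0. Output: "CQQSCQQ"
Token 6: backref(off=6, len=5). Copied 'QQSCQ' from pos 1. Output: "CQQSCQQQQSCQ"
Token 7: backref(off=4, len=1). Copied 'Q' from pos 8. Output: "CQQSCQQQQSCQQ"
Token 8: backref(off=2, len=1). Copied 'Q' from pos 11. Output: "CQQSCQQQQSCQQQ"
Token 9: backref(off=1, len=2) (overlapping!). Copied 'QQ' from pos 13. Output: "CQQSCQQQQSCQQQQQ"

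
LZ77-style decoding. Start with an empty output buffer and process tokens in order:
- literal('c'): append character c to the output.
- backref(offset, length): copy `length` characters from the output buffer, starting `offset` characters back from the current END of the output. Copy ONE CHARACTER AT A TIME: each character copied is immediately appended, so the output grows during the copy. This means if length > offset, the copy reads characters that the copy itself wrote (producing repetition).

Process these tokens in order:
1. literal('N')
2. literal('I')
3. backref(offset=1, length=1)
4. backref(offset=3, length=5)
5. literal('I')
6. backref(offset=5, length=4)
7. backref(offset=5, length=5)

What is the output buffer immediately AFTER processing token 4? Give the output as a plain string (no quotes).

Token 1: literal('N'). Output: "N"
Token 2: literal('I'). Output: "NI"
Token 3: backref(off=1, len=1). Copied 'I' from pos 1. Output: "NII"
Token 4: backref(off=3, len=5) (overlapping!). Copied 'NIINI' from pos 0. Output: "NIINIINI"

Answer: NIINIINI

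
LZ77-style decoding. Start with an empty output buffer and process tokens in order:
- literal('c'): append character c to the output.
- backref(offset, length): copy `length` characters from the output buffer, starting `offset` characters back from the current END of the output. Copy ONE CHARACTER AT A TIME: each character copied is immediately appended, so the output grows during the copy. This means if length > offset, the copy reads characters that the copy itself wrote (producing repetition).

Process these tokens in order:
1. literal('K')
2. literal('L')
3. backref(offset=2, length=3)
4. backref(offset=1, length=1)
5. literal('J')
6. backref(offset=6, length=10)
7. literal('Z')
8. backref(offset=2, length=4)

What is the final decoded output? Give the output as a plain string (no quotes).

Answer: KLKLKKJLKLKKJLKLKZKZKZ

Derivation:
Token 1: literal('K'). Output: "K"
Token 2: literal('L'). Output: "KL"
Token 3: backref(off=2, len=3) (overlapping!). Copied 'KLK' from pos 0. Output: "KLKLK"
Token 4: backref(off=1, len=1). Copied 'K' from pos 4. Output: "KLKLKK"
Token 5: literal('J'). Output: "KLKLKKJ"
Token 6: backref(off=6, len=10) (overlapping!). Copied 'LKLKKJLKLK' from pos 1. Output: "KLKLKKJLKLKKJLKLK"
Token 7: literal('Z'). Output: "KLKLKKJLKLKKJLKLKZ"
Token 8: backref(off=2, len=4) (overlapping!). Copied 'KZKZ' from pos 16. Output: "KLKLKKJLKLKKJLKLKZKZKZ"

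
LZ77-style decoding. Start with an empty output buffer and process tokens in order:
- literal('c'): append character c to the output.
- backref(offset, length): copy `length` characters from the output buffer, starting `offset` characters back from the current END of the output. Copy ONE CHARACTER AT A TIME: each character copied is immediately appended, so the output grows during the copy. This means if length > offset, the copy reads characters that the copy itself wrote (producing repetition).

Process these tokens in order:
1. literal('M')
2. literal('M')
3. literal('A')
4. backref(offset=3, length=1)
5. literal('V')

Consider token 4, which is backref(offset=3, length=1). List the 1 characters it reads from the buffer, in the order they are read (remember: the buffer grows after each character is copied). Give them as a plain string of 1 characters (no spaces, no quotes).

Token 1: literal('M'). Output: "M"
Token 2: literal('M'). Output: "MM"
Token 3: literal('A'). Output: "MMA"
Token 4: backref(off=3, len=1). Buffer before: "MMA" (len 3)
  byte 1: read out[0]='M', append. Buffer now: "MMAM"

Answer: M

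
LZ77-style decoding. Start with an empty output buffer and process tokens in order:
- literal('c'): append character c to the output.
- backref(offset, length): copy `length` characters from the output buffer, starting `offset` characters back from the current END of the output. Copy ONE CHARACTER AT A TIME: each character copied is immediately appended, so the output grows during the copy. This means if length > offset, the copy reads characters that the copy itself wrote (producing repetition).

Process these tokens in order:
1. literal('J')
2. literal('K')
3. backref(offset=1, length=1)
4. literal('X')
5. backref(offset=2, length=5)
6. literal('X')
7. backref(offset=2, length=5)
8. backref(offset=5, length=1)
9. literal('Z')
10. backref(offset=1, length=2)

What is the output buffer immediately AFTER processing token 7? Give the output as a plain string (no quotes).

Answer: JKKXKXKXKXKXKXK

Derivation:
Token 1: literal('J'). Output: "J"
Token 2: literal('K'). Output: "JK"
Token 3: backref(off=1, len=1). Copied 'K' from pos 1. Output: "JKK"
Token 4: literal('X'). Output: "JKKX"
Token 5: backref(off=2, len=5) (overlapping!). Copied 'KXKXK' from pos 2. Output: "JKKXKXKXK"
Token 6: literal('X'). Output: "JKKXKXKXKX"
Token 7: backref(off=2, len=5) (overlapping!). Copied 'KXKXK' from pos 8. Output: "JKKXKXKXKXKXKXK"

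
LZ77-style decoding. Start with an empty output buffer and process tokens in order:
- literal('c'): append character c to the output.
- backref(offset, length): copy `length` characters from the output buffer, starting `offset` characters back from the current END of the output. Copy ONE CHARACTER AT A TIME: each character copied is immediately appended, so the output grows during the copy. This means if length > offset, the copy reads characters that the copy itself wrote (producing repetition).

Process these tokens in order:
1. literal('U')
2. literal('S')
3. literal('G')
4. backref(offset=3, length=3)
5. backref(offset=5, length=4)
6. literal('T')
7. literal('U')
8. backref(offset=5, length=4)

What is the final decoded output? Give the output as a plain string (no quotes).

Token 1: literal('U'). Output: "U"
Token 2: literal('S'). Output: "US"
Token 3: literal('G'). Output: "USG"
Token 4: backref(off=3, len=3). Copied 'USG' from pos 0. Output: "USGUSG"
Token 5: backref(off=5, len=4). Copied 'SGUS' from pos 1. Output: "USGUSGSGUS"
Token 6: literal('T'). Output: "USGUSGSGUST"
Token 7: literal('U'). Output: "USGUSGSGUSTU"
Token 8: backref(off=5, len=4). Copied 'GUST' from pos 7. Output: "USGUSGSGUSTUGUST"

Answer: USGUSGSGUSTUGUST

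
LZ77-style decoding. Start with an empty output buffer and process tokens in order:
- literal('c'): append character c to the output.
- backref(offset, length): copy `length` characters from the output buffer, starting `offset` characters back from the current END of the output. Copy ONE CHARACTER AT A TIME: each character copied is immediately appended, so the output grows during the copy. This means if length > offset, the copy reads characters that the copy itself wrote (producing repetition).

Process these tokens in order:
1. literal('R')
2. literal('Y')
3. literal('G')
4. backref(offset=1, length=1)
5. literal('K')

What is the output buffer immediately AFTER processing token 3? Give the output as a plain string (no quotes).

Token 1: literal('R'). Output: "R"
Token 2: literal('Y'). Output: "RY"
Token 3: literal('G'). Output: "RYG"

Answer: RYG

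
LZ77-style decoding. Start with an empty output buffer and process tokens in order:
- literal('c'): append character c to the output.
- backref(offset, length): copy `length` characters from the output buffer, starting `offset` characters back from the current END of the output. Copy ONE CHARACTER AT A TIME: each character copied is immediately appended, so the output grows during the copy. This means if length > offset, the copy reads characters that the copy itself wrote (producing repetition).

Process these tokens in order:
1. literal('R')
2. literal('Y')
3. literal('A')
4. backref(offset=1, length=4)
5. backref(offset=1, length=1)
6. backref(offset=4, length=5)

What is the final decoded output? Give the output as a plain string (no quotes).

Token 1: literal('R'). Output: "R"
Token 2: literal('Y'). Output: "RY"
Token 3: literal('A'). Output: "RYA"
Token 4: backref(off=1, len=4) (overlapping!). Copied 'AAAA' from pos 2. Output: "RYAAAAA"
Token 5: backref(off=1, len=1). Copied 'A' from pos 6. Output: "RYAAAAAA"
Token 6: backref(off=4, len=5) (overlapping!). Copied 'AAAAA' from pos 4. Output: "RYAAAAAAAAAAA"

Answer: RYAAAAAAAAAAA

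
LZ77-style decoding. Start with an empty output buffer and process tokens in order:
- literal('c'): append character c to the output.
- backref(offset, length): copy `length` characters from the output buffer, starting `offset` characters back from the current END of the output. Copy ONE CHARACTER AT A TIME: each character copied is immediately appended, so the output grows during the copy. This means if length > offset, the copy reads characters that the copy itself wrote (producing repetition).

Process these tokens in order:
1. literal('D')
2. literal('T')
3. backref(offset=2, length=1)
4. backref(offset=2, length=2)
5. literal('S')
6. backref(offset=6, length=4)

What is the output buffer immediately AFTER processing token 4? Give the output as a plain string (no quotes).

Token 1: literal('D'). Output: "D"
Token 2: literal('T'). Output: "DT"
Token 3: backref(off=2, len=1). Copied 'D' from pos 0. Output: "DTD"
Token 4: backref(off=2, len=2). Copied 'TD' from pos 1. Output: "DTDTD"

Answer: DTDTD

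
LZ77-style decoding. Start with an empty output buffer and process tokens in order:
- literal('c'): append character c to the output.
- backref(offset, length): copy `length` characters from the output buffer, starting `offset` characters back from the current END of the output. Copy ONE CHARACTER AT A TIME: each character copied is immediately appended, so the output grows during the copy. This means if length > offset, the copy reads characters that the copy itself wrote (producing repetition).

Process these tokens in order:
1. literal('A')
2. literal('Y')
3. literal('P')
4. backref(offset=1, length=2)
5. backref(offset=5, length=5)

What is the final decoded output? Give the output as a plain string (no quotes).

Token 1: literal('A'). Output: "A"
Token 2: literal('Y'). Output: "AY"
Token 3: literal('P'). Output: "AYP"
Token 4: backref(off=1, len=2) (overlapping!). Copied 'PP' from pos 2. Output: "AYPPP"
Token 5: backref(off=5, len=5). Copied 'AYPPP' from pos 0. Output: "AYPPPAYPPP"

Answer: AYPPPAYPPP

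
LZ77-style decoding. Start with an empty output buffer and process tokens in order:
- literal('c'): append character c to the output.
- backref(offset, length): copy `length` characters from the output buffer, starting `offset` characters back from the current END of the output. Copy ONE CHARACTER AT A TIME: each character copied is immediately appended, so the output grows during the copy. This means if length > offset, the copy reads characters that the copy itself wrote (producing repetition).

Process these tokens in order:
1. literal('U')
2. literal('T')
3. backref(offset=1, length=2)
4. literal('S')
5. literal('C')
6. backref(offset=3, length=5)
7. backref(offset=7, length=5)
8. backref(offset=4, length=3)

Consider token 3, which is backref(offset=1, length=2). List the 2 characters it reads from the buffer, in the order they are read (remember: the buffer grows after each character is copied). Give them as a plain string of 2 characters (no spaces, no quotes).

Answer: TT

Derivation:
Token 1: literal('U'). Output: "U"
Token 2: literal('T'). Output: "UT"
Token 3: backref(off=1, len=2). Buffer before: "UT" (len 2)
  byte 1: read out[1]='T', append. Buffer now: "UTT"
  byte 2: read out[2]='T', append. Buffer now: "UTTT"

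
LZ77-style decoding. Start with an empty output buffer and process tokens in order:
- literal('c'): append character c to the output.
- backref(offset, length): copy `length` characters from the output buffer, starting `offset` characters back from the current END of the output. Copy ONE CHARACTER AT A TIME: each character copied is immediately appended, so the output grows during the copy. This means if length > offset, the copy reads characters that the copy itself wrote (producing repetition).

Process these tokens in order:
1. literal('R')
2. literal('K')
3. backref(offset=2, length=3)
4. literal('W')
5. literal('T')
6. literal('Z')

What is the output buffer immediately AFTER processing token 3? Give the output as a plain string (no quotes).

Answer: RKRKR

Derivation:
Token 1: literal('R'). Output: "R"
Token 2: literal('K'). Output: "RK"
Token 3: backref(off=2, len=3) (overlapping!). Copied 'RKR' from pos 0. Output: "RKRKR"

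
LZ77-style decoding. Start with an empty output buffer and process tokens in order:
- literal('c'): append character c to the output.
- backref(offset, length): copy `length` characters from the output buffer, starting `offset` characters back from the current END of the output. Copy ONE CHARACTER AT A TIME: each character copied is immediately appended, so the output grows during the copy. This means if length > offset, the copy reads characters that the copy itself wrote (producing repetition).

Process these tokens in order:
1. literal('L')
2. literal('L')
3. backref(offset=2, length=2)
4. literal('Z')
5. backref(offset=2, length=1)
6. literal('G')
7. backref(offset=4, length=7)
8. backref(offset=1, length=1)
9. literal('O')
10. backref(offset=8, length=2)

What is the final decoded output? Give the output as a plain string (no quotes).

Token 1: literal('L'). Output: "L"
Token 2: literal('L'). Output: "LL"
Token 3: backref(off=2, len=2). Copied 'LL' from pos 0. Output: "LLLL"
Token 4: literal('Z'). Output: "LLLLZ"
Token 5: backref(off=2, len=1). Copied 'L' from pos 3. Output: "LLLLZL"
Token 6: literal('G'). Output: "LLLLZLG"
Token 7: backref(off=4, len=7) (overlapping!). Copied 'LZLGLZL' from pos 3. Output: "LLLLZLGLZLGLZL"
Token 8: backref(off=1, len=1). Copied 'L' from pos 13. Output: "LLLLZLGLZLGLZLL"
Token 9: literal('O'). Output: "LLLLZLGLZLGLZLLO"
Token 10: backref(off=8, len=2). Copied 'ZL' from pos 8. Output: "LLLLZLGLZLGLZLLOZL"

Answer: LLLLZLGLZLGLZLLOZL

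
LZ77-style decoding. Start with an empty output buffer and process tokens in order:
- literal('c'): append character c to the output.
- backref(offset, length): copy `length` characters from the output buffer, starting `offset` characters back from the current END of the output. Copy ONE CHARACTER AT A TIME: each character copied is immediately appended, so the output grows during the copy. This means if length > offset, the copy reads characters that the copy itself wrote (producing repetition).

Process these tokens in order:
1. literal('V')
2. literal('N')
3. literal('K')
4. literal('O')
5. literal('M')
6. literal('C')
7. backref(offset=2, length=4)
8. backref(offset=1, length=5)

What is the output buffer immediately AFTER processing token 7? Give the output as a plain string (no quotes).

Answer: VNKOMCMCMC

Derivation:
Token 1: literal('V'). Output: "V"
Token 2: literal('N'). Output: "VN"
Token 3: literal('K'). Output: "VNK"
Token 4: literal('O'). Output: "VNKO"
Token 5: literal('M'). Output: "VNKOM"
Token 6: literal('C'). Output: "VNKOMC"
Token 7: backref(off=2, len=4) (overlapping!). Copied 'MCMC' from pos 4. Output: "VNKOMCMCMC"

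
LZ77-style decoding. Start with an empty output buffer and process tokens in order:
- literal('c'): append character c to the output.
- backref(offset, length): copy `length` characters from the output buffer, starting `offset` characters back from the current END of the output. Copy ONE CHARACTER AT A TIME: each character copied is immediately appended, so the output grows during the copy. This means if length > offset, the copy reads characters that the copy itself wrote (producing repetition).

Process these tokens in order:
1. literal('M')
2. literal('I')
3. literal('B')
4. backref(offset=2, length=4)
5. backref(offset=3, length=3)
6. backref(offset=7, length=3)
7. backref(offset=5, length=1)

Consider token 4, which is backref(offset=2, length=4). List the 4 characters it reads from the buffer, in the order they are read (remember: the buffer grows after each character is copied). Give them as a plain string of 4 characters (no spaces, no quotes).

Answer: IBIB

Derivation:
Token 1: literal('M'). Output: "M"
Token 2: literal('I'). Output: "MI"
Token 3: literal('B'). Output: "MIB"
Token 4: backref(off=2, len=4). Buffer before: "MIB" (len 3)
  byte 1: read out[1]='I', append. Buffer now: "MIBI"
  byte 2: read out[2]='B', append. Buffer now: "MIBIB"
  byte 3: read out[3]='I', append. Buffer now: "MIBIBI"
  byte 4: read out[4]='B', append. Buffer now: "MIBIBIB"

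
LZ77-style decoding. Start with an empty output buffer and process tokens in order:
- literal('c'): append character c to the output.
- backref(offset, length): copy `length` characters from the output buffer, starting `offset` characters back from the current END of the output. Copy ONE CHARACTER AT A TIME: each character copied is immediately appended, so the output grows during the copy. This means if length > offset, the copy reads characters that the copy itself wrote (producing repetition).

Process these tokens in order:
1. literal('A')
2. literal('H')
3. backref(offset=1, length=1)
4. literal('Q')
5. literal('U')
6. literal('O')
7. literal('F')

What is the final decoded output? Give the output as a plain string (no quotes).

Token 1: literal('A'). Output: "A"
Token 2: literal('H'). Output: "AH"
Token 3: backref(off=1, len=1). Copied 'H' from pos 1. Output: "AHH"
Token 4: literal('Q'). Output: "AHHQ"
Token 5: literal('U'). Output: "AHHQU"
Token 6: literal('O'). Output: "AHHQUO"
Token 7: literal('F'). Output: "AHHQUOF"

Answer: AHHQUOF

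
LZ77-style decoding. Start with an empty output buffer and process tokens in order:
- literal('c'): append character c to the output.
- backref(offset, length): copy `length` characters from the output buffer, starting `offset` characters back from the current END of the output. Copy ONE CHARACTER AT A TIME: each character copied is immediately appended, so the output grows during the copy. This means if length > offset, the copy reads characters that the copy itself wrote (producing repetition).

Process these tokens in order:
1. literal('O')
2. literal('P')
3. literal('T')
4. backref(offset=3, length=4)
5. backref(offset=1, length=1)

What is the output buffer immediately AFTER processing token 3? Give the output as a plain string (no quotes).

Token 1: literal('O'). Output: "O"
Token 2: literal('P'). Output: "OP"
Token 3: literal('T'). Output: "OPT"

Answer: OPT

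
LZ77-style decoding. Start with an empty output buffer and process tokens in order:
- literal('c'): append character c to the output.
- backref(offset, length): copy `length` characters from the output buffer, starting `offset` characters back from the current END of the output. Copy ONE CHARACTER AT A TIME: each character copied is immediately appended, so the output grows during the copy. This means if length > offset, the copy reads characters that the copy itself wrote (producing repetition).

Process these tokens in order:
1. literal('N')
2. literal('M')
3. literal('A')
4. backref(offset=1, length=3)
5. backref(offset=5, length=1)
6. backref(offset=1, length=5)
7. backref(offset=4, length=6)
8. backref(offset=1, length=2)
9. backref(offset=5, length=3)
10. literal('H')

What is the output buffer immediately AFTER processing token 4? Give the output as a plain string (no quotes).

Token 1: literal('N'). Output: "N"
Token 2: literal('M'). Output: "NM"
Token 3: literal('A'). Output: "NMA"
Token 4: backref(off=1, len=3) (overlapping!). Copied 'AAA' from pos 2. Output: "NMAAAA"

Answer: NMAAAA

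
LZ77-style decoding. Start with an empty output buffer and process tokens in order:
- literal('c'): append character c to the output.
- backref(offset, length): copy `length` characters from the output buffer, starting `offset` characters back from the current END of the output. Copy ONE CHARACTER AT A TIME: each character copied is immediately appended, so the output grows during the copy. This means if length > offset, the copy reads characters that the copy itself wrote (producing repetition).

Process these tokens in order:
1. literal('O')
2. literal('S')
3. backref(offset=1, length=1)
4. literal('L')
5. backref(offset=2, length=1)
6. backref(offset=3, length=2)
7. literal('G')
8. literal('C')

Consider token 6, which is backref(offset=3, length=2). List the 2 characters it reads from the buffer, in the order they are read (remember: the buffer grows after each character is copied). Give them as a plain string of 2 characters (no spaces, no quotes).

Token 1: literal('O'). Output: "O"
Token 2: literal('S'). Output: "OS"
Token 3: backref(off=1, len=1). Copied 'S' from pos 1. Output: "OSS"
Token 4: literal('L'). Output: "OSSL"
Token 5: backref(off=2, len=1). Copied 'S' from pos 2. Output: "OSSLS"
Token 6: backref(off=3, len=2). Buffer before: "OSSLS" (len 5)
  byte 1: read out[2]='S', append. Buffer now: "OSSLSS"
  byte 2: read out[3]='L', append. Buffer now: "OSSLSSL"

Answer: SL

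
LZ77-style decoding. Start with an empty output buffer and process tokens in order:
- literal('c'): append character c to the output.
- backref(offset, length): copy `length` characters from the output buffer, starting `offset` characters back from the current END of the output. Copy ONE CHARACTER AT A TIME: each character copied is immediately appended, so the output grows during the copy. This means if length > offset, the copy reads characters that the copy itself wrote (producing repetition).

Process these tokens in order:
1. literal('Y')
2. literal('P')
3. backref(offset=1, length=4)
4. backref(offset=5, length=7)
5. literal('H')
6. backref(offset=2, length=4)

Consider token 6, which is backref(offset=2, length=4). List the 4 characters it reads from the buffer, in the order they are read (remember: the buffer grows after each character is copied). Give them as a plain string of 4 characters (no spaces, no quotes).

Token 1: literal('Y'). Output: "Y"
Token 2: literal('P'). Output: "YP"
Token 3: backref(off=1, len=4) (overlapping!). Copied 'PPPP' from pos 1. Output: "YPPPPP"
Token 4: backref(off=5, len=7) (overlapping!). Copied 'PPPPPPP' from pos 1. Output: "YPPPPPPPPPPPP"
Token 5: literal('H'). Output: "YPPPPPPPPPPPPH"
Token 6: backref(off=2, len=4). Buffer before: "YPPPPPPPPPPPPH" (len 14)
  byte 1: read out[12]='P', append. Buffer now: "YPPPPPPPPPPPPHP"
  byte 2: read out[13]='H', append. Buffer now: "YPPPPPPPPPPPPHPH"
  byte 3: read out[14]='P', append. Buffer now: "YPPPPPPPPPPPPHPHP"
  byte 4: read out[15]='H', append. Buffer now: "YPPPPPPPPPPPPHPHPH"

Answer: PHPH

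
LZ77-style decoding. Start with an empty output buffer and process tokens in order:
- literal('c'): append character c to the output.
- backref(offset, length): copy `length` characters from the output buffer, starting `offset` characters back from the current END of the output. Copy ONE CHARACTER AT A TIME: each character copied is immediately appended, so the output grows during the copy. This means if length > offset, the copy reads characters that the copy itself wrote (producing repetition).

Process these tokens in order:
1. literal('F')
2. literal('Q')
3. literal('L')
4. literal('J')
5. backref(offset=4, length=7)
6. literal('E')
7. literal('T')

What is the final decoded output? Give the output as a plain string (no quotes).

Token 1: literal('F'). Output: "F"
Token 2: literal('Q'). Output: "FQ"
Token 3: literal('L'). Output: "FQL"
Token 4: literal('J'). Output: "FQLJ"
Token 5: backref(off=4, len=7) (overlapping!). Copied 'FQLJFQL' from pos 0. Output: "FQLJFQLJFQL"
Token 6: literal('E'). Output: "FQLJFQLJFQLE"
Token 7: literal('T'). Output: "FQLJFQLJFQLET"

Answer: FQLJFQLJFQLET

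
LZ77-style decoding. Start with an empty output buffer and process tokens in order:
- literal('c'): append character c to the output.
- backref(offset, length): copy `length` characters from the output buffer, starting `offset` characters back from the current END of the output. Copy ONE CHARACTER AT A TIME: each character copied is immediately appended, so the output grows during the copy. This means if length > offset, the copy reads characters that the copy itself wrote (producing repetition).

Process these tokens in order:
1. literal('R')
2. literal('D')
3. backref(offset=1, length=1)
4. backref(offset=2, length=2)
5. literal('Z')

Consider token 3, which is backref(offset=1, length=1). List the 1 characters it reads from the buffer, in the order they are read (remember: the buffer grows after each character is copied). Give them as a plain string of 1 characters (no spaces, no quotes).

Token 1: literal('R'). Output: "R"
Token 2: literal('D'). Output: "RD"
Token 3: backref(off=1, len=1). Buffer before: "RD" (len 2)
  byte 1: read out[1]='D', append. Buffer now: "RDD"

Answer: D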